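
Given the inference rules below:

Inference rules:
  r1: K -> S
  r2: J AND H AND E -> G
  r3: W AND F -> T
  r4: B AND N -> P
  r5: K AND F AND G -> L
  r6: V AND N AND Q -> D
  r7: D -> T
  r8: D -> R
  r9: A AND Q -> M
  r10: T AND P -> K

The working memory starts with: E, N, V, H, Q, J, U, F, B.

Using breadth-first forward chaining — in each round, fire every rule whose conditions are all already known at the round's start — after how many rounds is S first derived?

Round 1: r2 [J AND H AND E -> G]; r4 [B AND N -> P]; r6 [V AND N AND Q -> D]. Adds G, P, D.
Round 2: r7 [D -> T]; r8 [D -> R]. Adds T, R.
Round 3: r10 [T AND P -> K]. Adds K.
Round 4: r1 [K -> S]; r5 [K AND F AND G -> L]. Adds S, L.
S first appears in round 4.

4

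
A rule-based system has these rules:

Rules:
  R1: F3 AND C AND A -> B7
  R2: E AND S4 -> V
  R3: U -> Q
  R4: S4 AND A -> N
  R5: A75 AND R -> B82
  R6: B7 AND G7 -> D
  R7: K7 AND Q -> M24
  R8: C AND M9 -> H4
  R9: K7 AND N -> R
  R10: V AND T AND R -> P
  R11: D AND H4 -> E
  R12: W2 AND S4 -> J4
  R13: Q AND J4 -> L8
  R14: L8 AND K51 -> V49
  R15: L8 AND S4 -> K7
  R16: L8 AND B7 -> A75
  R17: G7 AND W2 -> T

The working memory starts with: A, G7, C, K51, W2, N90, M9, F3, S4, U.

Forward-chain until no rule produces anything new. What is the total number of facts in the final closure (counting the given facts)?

27

Round 1 fires R1, R3, R4, R8, R12, R17, giving B7, Q, N, H4, J4, T.
Round 2 fires R6, R13, giving D, L8.
Round 3 fires R11, R14, R15, R16, giving E, V49, K7, A75.
Round 4 fires R2, R7, R9, giving V, M24, R.
Round 5 fires R5, R10, giving B82, P.
Closure: {A, A75, B7, B82, C, D, E, F3, G7, H4, J4, K51, K7, L8, M24, M9, N, N90, P, Q, R, S4, T, U, V, V49, W2} — 27 facts.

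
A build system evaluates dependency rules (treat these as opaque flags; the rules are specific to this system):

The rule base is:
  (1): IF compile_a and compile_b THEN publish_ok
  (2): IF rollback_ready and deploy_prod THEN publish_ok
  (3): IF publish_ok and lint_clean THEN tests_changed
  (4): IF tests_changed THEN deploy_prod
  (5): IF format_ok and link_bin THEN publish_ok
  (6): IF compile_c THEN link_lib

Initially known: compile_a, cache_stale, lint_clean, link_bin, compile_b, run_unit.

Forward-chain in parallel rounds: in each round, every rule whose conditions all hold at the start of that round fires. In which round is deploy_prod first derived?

Round 1 — (1), derive publish_ok.
Round 2 — (3), derive tests_changed.
Round 3 — (4), derive deploy_prod.
deploy_prod first appears in round 3.

3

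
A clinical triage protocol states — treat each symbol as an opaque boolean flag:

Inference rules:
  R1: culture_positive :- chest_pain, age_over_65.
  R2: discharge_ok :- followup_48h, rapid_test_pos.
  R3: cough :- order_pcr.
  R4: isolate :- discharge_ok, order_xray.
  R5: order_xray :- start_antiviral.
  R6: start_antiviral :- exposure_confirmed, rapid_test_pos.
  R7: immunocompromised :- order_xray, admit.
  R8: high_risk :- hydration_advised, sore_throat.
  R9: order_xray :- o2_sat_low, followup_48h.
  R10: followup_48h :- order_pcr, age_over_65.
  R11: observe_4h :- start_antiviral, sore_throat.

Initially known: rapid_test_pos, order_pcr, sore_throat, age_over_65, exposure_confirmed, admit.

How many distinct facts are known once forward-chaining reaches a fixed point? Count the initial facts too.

Round 1 — R3, R6, R10, derive cough, start_antiviral, followup_48h.
Round 2 — R2, R5, R11, derive discharge_ok, order_xray, observe_4h.
Round 3 — R4, R7, derive isolate, immunocompromised.
Closure: {admit, age_over_65, cough, discharge_ok, exposure_confirmed, followup_48h, immunocompromised, isolate, observe_4h, order_pcr, order_xray, rapid_test_pos, sore_throat, start_antiviral} — 14 facts.

14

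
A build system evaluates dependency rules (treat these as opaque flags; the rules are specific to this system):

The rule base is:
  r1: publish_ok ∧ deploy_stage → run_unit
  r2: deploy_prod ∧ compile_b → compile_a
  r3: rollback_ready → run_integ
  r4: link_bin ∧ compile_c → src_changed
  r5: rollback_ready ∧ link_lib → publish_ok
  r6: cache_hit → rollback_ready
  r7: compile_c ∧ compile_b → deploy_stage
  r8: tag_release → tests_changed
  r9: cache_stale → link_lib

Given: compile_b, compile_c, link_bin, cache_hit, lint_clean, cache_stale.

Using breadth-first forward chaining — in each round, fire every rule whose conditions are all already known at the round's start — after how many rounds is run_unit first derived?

Round 1 — r4, r6, r7, r9, derive src_changed, rollback_ready, deploy_stage, link_lib.
Round 2 — r3, r5, derive run_integ, publish_ok.
Round 3 — r1, derive run_unit.
run_unit first appears in round 3.

3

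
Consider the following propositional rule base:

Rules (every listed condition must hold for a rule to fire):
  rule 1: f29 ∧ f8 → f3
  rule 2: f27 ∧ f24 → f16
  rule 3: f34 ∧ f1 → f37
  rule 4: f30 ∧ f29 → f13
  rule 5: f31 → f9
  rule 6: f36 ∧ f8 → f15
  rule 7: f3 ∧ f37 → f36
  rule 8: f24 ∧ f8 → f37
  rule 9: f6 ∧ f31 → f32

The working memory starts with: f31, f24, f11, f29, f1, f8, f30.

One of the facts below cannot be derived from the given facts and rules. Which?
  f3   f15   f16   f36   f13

Round 1 — rule 1, rule 4, rule 5, rule 8, derive f3, f13, f9, f37.
Round 2 — rule 7, derive f36.
Round 3 — rule 6, derive f15.
Derived: f3 (round 1), f36 (round 2), f13 (round 1), f15 (round 3). f16 never appears in any round.

f16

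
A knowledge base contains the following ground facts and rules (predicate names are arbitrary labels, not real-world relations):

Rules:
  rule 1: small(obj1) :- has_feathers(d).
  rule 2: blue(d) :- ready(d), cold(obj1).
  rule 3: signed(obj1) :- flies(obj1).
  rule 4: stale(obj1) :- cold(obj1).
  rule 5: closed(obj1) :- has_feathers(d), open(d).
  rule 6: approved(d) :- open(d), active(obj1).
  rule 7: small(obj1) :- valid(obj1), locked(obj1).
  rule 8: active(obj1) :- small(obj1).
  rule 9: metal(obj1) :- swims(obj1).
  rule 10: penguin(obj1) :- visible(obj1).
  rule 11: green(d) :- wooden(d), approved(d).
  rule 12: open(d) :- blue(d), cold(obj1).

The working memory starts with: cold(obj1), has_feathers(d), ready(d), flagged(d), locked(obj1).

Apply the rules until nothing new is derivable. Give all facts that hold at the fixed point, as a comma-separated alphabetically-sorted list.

Round 1: rule 1 [small(obj1) :- has_feathers(d).]; rule 2 [blue(d) :- ready(d), cold(obj1).]; rule 4 [stale(obj1) :- cold(obj1).]. Adds small(obj1), blue(d), stale(obj1).
Round 2: rule 8 [active(obj1) :- small(obj1).]; rule 12 [open(d) :- blue(d), cold(obj1).]. Adds active(obj1), open(d).
Round 3: rule 5 [closed(obj1) :- has_feathers(d), open(d).]; rule 6 [approved(d) :- open(d), active(obj1).]. Adds closed(obj1), approved(d).

active(obj1), approved(d), blue(d), closed(obj1), cold(obj1), flagged(d), has_feathers(d), locked(obj1), open(d), ready(d), small(obj1), stale(obj1)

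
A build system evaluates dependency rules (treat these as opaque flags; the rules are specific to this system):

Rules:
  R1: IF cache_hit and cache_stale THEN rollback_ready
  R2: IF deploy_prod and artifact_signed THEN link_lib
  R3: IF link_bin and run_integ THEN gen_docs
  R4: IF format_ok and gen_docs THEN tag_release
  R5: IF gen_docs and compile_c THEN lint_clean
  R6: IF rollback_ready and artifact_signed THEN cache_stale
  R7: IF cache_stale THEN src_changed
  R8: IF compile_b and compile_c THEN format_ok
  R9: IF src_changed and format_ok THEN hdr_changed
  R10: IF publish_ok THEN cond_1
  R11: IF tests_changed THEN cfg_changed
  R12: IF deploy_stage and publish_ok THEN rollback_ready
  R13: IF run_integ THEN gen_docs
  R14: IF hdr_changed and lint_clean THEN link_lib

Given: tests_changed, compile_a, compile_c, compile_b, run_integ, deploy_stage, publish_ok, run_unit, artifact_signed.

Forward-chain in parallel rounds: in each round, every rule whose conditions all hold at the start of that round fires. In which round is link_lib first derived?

5

Round 1: R8 [IF compile_b and compile_c THEN format_ok]; R10 [IF publish_ok THEN cond_1]; R11 [IF tests_changed THEN cfg_changed]; R12 [IF deploy_stage and publish_ok THEN rollback_ready]; R13 [IF run_integ THEN gen_docs]. Adds format_ok, cond_1, cfg_changed, rollback_ready, gen_docs.
Round 2: R4 [IF format_ok and gen_docs THEN tag_release]; R5 [IF gen_docs and compile_c THEN lint_clean]; R6 [IF rollback_ready and artifact_signed THEN cache_stale]. Adds tag_release, lint_clean, cache_stale.
Round 3: R7 [IF cache_stale THEN src_changed]. Adds src_changed.
Round 4: R9 [IF src_changed and format_ok THEN hdr_changed]. Adds hdr_changed.
Round 5: R14 [IF hdr_changed and lint_clean THEN link_lib]. Adds link_lib.
link_lib first appears in round 5.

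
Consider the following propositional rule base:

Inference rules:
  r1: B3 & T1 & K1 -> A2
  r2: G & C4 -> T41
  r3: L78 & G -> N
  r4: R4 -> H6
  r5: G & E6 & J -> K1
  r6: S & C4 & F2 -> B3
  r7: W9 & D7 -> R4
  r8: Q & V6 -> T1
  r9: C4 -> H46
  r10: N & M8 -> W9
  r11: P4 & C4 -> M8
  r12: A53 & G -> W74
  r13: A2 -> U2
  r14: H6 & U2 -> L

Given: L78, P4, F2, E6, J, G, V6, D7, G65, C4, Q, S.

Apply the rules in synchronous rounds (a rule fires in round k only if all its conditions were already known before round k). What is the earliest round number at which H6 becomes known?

4

Round 1: r2 [G & C4 -> T41]; r3 [L78 & G -> N]; r5 [G & E6 & J -> K1]; r6 [S & C4 & F2 -> B3]; r8 [Q & V6 -> T1]; r9 [C4 -> H46]; r11 [P4 & C4 -> M8]. Adds T41, N, K1, B3, T1, H46, M8.
Round 2: r1 [B3 & T1 & K1 -> A2]; r10 [N & M8 -> W9]. Adds A2, W9.
Round 3: r7 [W9 & D7 -> R4]; r13 [A2 -> U2]. Adds R4, U2.
Round 4: r4 [R4 -> H6]. Adds H6.
H6 first appears in round 4.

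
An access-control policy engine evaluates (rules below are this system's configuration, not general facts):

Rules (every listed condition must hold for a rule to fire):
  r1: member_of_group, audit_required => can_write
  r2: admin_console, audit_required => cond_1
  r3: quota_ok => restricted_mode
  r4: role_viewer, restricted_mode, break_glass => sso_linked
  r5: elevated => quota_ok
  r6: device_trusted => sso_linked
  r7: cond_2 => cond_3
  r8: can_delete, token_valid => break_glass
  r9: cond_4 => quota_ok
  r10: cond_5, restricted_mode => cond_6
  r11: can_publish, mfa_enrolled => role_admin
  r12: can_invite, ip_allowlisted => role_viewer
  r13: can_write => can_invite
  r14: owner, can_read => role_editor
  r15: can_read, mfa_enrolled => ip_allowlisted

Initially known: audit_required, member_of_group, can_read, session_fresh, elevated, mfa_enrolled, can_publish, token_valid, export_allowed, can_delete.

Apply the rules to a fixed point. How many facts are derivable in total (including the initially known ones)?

Round 1 fires r1, r5, r8, r11, r15, giving can_write, quota_ok, break_glass, role_admin, ip_allowlisted.
Round 2 fires r3, r13, giving restricted_mode, can_invite.
Round 3 fires r12, giving role_viewer.
Round 4 fires r4, giving sso_linked.
Closure: {audit_required, break_glass, can_delete, can_invite, can_publish, can_read, can_write, elevated, export_allowed, ip_allowlisted, member_of_group, mfa_enrolled, quota_ok, restricted_mode, role_admin, role_viewer, session_fresh, sso_linked, token_valid} — 19 facts.

19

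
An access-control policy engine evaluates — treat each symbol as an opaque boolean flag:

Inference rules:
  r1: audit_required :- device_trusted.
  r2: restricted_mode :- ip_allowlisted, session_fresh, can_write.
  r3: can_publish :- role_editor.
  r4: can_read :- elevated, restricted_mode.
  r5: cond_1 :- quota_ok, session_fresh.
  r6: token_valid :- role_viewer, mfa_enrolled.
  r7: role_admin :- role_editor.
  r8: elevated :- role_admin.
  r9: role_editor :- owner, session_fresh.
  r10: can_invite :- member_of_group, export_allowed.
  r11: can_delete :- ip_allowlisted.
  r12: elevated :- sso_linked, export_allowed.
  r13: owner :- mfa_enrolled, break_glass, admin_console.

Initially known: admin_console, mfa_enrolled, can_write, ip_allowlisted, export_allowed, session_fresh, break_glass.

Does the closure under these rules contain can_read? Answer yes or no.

yes

Round 1: r2 [restricted_mode :- ip_allowlisted, session_fresh, can_write.]; r11 [can_delete :- ip_allowlisted.]; r13 [owner :- mfa_enrolled, break_glass, admin_console.]. Adds restricted_mode, can_delete, owner.
Round 2: r9 [role_editor :- owner, session_fresh.]. Adds role_editor.
Round 3: r3 [can_publish :- role_editor.]; r7 [role_admin :- role_editor.]. Adds can_publish, role_admin.
Round 4: r8 [elevated :- role_admin.]. Adds elevated.
Round 5: r4 [can_read :- elevated, restricted_mode.]. Adds can_read.
can_read appears in round 5, so it is derivable.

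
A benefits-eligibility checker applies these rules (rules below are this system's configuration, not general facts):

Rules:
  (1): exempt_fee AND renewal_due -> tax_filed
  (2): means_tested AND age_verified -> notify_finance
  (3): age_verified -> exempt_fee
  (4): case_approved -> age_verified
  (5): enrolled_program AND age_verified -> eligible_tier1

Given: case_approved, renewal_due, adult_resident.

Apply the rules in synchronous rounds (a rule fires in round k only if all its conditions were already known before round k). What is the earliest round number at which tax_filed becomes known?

Round 1: (4) [case_approved -> age_verified]. Adds age_verified.
Round 2: (3) [age_verified -> exempt_fee]. Adds exempt_fee.
Round 3: (1) [exempt_fee AND renewal_due -> tax_filed]. Adds tax_filed.
tax_filed first appears in round 3.

3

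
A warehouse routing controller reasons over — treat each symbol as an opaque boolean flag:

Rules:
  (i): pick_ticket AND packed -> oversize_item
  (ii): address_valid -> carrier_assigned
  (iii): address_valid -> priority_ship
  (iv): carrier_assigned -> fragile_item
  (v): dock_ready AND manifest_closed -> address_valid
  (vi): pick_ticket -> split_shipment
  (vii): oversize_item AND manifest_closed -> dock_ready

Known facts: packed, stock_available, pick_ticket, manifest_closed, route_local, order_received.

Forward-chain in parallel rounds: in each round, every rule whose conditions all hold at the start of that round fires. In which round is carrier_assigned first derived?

4

Round 1: (i) [pick_ticket AND packed -> oversize_item]; (vi) [pick_ticket -> split_shipment]. New: oversize_item, split_shipment.
Round 2: (vii) [oversize_item AND manifest_closed -> dock_ready]. New: dock_ready.
Round 3: (v) [dock_ready AND manifest_closed -> address_valid]. New: address_valid.
Round 4: (ii) [address_valid -> carrier_assigned]; (iii) [address_valid -> priority_ship]. New: carrier_assigned, priority_ship.
carrier_assigned first appears in round 4.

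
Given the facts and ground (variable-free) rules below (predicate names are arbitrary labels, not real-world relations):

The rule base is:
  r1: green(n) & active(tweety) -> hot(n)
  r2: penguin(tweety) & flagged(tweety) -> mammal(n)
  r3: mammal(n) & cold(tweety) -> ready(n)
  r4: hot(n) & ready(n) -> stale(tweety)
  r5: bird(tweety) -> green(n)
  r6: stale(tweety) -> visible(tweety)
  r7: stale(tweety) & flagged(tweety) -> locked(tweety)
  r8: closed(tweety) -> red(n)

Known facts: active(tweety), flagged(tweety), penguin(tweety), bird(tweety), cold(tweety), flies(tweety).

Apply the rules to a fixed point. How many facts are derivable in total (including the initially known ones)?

Round 1 fires r2, r5, giving mammal(n), green(n).
Round 2 fires r1, r3, giving hot(n), ready(n).
Round 3 fires r4, giving stale(tweety).
Round 4 fires r6, r7, giving visible(tweety), locked(tweety).
Closure: {active(tweety), bird(tweety), cold(tweety), flagged(tweety), flies(tweety), green(n), hot(n), locked(tweety), mammal(n), penguin(tweety), ready(n), stale(tweety), visible(tweety)} — 13 facts.

13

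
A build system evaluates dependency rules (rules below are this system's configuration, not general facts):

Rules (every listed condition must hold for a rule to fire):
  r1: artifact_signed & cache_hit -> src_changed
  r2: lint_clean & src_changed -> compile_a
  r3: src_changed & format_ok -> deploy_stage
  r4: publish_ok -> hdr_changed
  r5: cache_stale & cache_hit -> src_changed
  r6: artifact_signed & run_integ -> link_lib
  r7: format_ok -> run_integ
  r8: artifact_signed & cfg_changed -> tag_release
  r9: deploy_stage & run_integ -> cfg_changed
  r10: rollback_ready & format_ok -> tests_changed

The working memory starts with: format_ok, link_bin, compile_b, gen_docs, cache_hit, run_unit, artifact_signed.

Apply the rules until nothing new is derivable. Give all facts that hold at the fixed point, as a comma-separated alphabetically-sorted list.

Round 1: r1 [artifact_signed & cache_hit -> src_changed]; r7 [format_ok -> run_integ]. Adds src_changed, run_integ.
Round 2: r3 [src_changed & format_ok -> deploy_stage]; r6 [artifact_signed & run_integ -> link_lib]. Adds deploy_stage, link_lib.
Round 3: r9 [deploy_stage & run_integ -> cfg_changed]. Adds cfg_changed.
Round 4: r8 [artifact_signed & cfg_changed -> tag_release]. Adds tag_release.

artifact_signed, cache_hit, cfg_changed, compile_b, deploy_stage, format_ok, gen_docs, link_bin, link_lib, run_integ, run_unit, src_changed, tag_release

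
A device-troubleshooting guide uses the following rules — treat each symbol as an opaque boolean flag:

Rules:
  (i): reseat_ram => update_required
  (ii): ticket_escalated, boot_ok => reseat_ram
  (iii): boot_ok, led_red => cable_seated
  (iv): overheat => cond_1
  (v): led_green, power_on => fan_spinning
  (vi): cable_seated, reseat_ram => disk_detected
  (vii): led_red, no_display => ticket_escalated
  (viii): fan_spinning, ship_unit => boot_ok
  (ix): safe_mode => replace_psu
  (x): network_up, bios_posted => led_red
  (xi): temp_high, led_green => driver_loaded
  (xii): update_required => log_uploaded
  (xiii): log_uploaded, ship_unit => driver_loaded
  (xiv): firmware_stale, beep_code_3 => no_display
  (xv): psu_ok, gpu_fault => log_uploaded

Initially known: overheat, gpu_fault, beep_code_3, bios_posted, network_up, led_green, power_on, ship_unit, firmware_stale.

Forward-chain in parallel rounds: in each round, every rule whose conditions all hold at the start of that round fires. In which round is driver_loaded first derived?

6

Round 1: (iv) [overheat => cond_1]; (v) [led_green, power_on => fan_spinning]; (x) [network_up, bios_posted => led_red]; (xiv) [firmware_stale, beep_code_3 => no_display]. Adds cond_1, fan_spinning, led_red, no_display.
Round 2: (vii) [led_red, no_display => ticket_escalated]; (viii) [fan_spinning, ship_unit => boot_ok]. Adds ticket_escalated, boot_ok.
Round 3: (ii) [ticket_escalated, boot_ok => reseat_ram]; (iii) [boot_ok, led_red => cable_seated]. Adds reseat_ram, cable_seated.
Round 4: (i) [reseat_ram => update_required]; (vi) [cable_seated, reseat_ram => disk_detected]. Adds update_required, disk_detected.
Round 5: (xii) [update_required => log_uploaded]. Adds log_uploaded.
Round 6: (xiii) [log_uploaded, ship_unit => driver_loaded]. Adds driver_loaded.
driver_loaded first appears in round 6.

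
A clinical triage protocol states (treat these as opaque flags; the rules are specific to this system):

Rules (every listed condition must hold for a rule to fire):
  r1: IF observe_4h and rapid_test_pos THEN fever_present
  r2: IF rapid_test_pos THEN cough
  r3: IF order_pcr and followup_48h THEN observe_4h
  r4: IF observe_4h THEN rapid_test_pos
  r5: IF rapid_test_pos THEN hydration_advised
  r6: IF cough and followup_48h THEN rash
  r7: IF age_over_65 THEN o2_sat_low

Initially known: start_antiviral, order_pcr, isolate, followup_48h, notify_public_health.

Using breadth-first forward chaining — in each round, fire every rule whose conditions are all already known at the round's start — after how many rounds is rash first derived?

4

Round 1 — r3, derive observe_4h.
Round 2 — r4, derive rapid_test_pos.
Round 3 — r1, r2, r5, derive fever_present, cough, hydration_advised.
Round 4 — r6, derive rash.
rash first appears in round 4.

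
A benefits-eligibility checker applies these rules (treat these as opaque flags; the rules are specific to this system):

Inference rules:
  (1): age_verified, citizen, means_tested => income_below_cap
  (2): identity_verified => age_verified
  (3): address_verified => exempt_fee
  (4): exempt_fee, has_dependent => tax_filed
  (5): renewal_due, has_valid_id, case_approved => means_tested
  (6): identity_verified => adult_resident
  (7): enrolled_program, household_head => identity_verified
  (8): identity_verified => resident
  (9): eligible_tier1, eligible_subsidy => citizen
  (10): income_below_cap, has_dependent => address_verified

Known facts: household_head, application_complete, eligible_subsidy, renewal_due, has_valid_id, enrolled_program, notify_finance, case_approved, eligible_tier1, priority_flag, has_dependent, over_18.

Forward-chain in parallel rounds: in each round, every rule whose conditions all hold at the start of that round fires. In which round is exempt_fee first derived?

5

[1] (5) [renewal_due, has_valid_id, case_approved => means_tested]; (7) [enrolled_program, household_head => identity_verified]; (9) [eligible_tier1, eligible_subsidy => citizen]. ⇒ new: means_tested, identity_verified, citizen.
[2] (2) [identity_verified => age_verified]; (6) [identity_verified => adult_resident]; (8) [identity_verified => resident]. ⇒ new: age_verified, adult_resident, resident.
[3] (1) [age_verified, citizen, means_tested => income_below_cap]. ⇒ new: income_below_cap.
[4] (10) [income_below_cap, has_dependent => address_verified]. ⇒ new: address_verified.
[5] (3) [address_verified => exempt_fee]. ⇒ new: exempt_fee.
exempt_fee first appears in round 5.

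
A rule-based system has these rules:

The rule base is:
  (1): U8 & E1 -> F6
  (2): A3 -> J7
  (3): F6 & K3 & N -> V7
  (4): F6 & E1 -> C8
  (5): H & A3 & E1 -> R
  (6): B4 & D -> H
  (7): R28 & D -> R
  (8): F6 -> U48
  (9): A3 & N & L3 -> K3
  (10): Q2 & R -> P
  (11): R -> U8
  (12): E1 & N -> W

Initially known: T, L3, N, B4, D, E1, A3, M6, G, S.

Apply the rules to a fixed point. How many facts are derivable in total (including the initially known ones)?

20

Round 1: (2) [A3 -> J7]; (6) [B4 & D -> H]; (9) [A3 & N & L3 -> K3]; (12) [E1 & N -> W]. New: J7, H, K3, W.
Round 2: (5) [H & A3 & E1 -> R]. New: R.
Round 3: (11) [R -> U8]. New: U8.
Round 4: (1) [U8 & E1 -> F6]. New: F6.
Round 5: (3) [F6 & K3 & N -> V7]; (4) [F6 & E1 -> C8]; (8) [F6 -> U48]. New: V7, C8, U48.
Closure: {A3, B4, C8, D, E1, F6, G, H, J7, K3, L3, M6, N, R, S, T, U48, U8, V7, W} — 20 facts.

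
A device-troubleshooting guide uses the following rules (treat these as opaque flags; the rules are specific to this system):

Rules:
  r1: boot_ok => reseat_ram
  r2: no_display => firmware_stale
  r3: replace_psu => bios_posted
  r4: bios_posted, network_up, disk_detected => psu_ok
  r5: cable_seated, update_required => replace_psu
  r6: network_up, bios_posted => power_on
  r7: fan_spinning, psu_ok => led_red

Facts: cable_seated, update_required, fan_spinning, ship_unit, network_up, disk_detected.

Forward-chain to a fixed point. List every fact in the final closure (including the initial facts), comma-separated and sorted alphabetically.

bios_posted, cable_seated, disk_detected, fan_spinning, led_red, network_up, power_on, psu_ok, replace_psu, ship_unit, update_required

Round 1: r5 [cable_seated, update_required => replace_psu]. Adds replace_psu.
Round 2: r3 [replace_psu => bios_posted]. Adds bios_posted.
Round 3: r4 [bios_posted, network_up, disk_detected => psu_ok]; r6 [network_up, bios_posted => power_on]. Adds psu_ok, power_on.
Round 4: r7 [fan_spinning, psu_ok => led_red]. Adds led_red.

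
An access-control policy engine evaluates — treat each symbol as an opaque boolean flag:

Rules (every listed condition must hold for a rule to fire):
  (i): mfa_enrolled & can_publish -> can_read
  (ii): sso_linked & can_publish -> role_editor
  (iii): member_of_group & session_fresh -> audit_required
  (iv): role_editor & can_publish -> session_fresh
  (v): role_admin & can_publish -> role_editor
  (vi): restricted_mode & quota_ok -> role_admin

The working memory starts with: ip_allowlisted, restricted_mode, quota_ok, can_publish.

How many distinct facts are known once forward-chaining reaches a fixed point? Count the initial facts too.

Round 1: (vi) [restricted_mode & quota_ok -> role_admin]. Adds role_admin.
Round 2: (v) [role_admin & can_publish -> role_editor]. Adds role_editor.
Round 3: (iv) [role_editor & can_publish -> session_fresh]. Adds session_fresh.
Closure: {can_publish, ip_allowlisted, quota_ok, restricted_mode, role_admin, role_editor, session_fresh} — 7 facts.

7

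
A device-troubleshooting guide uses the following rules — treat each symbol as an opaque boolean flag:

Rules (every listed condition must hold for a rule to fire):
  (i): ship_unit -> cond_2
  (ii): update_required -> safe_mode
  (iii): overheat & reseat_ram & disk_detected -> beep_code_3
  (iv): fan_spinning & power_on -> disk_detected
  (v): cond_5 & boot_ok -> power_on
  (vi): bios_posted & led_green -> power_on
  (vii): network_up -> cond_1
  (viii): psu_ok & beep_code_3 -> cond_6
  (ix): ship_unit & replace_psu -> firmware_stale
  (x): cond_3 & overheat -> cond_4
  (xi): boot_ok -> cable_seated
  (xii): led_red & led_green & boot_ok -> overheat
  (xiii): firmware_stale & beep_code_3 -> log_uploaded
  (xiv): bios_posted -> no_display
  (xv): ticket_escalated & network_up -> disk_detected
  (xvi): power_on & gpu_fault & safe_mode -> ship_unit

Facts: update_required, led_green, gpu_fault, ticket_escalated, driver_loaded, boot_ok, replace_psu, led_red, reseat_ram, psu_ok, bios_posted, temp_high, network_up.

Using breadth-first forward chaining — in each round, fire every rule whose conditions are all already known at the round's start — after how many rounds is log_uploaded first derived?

Round 1 fires (ii), (vi), (vii), (xi), (xii), (xiv), (xv), giving safe_mode, power_on, cond_1, cable_seated, overheat, no_display, disk_detected.
Round 2 fires (iii), (xvi), giving beep_code_3, ship_unit.
Round 3 fires (i), (viii), (ix), giving cond_2, cond_6, firmware_stale.
Round 4 fires (xiii), giving log_uploaded.
log_uploaded first appears in round 4.

4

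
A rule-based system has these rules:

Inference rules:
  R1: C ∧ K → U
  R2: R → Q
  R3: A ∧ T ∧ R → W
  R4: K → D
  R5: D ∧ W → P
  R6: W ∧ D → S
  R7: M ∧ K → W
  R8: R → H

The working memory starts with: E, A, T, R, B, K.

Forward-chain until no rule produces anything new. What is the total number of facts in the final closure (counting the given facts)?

Round 1 — R2, R3, R4, R8, derive Q, W, D, H.
Round 2 — R5, R6, derive P, S.
Closure: {A, B, D, E, H, K, P, Q, R, S, T, W} — 12 facts.

12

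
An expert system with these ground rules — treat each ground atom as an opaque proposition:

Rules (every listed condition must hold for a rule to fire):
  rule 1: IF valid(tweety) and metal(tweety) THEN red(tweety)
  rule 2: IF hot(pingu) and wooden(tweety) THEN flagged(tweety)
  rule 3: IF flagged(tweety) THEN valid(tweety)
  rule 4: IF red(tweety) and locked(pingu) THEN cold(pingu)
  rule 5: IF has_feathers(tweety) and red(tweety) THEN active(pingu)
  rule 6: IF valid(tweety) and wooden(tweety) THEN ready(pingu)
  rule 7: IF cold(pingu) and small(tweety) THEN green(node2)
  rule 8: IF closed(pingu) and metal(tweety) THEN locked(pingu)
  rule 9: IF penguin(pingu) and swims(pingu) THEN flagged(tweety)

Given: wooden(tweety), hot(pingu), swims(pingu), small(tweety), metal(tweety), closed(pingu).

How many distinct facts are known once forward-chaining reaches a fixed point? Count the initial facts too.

Round 1 — rule 2, rule 8, derive flagged(tweety), locked(pingu).
Round 2 — rule 3, derive valid(tweety).
Round 3 — rule 1, rule 6, derive red(tweety), ready(pingu).
Round 4 — rule 4, derive cold(pingu).
Round 5 — rule 7, derive green(node2).
Closure: {closed(pingu), cold(pingu), flagged(tweety), green(node2), hot(pingu), locked(pingu), metal(tweety), ready(pingu), red(tweety), small(tweety), swims(pingu), valid(tweety), wooden(tweety)} — 13 facts.

13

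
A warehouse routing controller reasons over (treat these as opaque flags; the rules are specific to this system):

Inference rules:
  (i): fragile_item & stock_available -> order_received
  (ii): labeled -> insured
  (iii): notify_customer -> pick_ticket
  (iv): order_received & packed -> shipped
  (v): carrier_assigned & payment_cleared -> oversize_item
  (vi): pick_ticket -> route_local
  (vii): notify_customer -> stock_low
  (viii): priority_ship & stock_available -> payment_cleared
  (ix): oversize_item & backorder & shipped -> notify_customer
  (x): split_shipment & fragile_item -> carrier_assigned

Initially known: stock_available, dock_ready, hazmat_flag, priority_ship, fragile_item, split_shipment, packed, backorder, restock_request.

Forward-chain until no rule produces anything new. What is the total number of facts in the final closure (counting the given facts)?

Round 1 fires (i), (viii), (x), giving order_received, payment_cleared, carrier_assigned.
Round 2 fires (iv), (v), giving shipped, oversize_item.
Round 3 fires (ix), giving notify_customer.
Round 4 fires (iii), (vii), giving pick_ticket, stock_low.
Round 5 fires (vi), giving route_local.
Closure: {backorder, carrier_assigned, dock_ready, fragile_item, hazmat_flag, notify_customer, order_received, oversize_item, packed, payment_cleared, pick_ticket, priority_ship, restock_request, route_local, shipped, split_shipment, stock_available, stock_low} — 18 facts.

18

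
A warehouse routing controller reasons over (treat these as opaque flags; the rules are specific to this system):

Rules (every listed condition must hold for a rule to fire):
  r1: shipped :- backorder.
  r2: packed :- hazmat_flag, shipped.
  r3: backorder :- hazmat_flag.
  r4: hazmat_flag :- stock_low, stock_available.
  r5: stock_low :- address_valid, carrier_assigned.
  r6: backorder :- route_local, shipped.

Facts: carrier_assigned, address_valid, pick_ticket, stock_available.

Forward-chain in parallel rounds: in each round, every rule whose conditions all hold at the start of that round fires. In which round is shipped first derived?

Round 1: r5 [stock_low :- address_valid, carrier_assigned.]. New: stock_low.
Round 2: r4 [hazmat_flag :- stock_low, stock_available.]. New: hazmat_flag.
Round 3: r3 [backorder :- hazmat_flag.]. New: backorder.
Round 4: r1 [shipped :- backorder.]. New: shipped.
shipped first appears in round 4.

4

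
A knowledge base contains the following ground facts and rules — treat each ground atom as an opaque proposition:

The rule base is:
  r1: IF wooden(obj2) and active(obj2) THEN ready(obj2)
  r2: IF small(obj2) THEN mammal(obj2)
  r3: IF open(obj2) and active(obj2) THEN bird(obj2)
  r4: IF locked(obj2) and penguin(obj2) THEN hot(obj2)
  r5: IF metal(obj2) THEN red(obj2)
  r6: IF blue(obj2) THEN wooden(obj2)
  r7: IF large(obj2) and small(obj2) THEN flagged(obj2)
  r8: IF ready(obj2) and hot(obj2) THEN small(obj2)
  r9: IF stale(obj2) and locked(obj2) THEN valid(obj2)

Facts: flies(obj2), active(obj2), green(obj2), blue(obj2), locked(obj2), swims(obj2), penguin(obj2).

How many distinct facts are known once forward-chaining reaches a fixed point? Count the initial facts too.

12

Round 1: r4 [IF locked(obj2) and penguin(obj2) THEN hot(obj2)]; r6 [IF blue(obj2) THEN wooden(obj2)]. New: hot(obj2), wooden(obj2).
Round 2: r1 [IF wooden(obj2) and active(obj2) THEN ready(obj2)]. New: ready(obj2).
Round 3: r8 [IF ready(obj2) and hot(obj2) THEN small(obj2)]. New: small(obj2).
Round 4: r2 [IF small(obj2) THEN mammal(obj2)]. New: mammal(obj2).
Closure: {active(obj2), blue(obj2), flies(obj2), green(obj2), hot(obj2), locked(obj2), mammal(obj2), penguin(obj2), ready(obj2), small(obj2), swims(obj2), wooden(obj2)} — 12 facts.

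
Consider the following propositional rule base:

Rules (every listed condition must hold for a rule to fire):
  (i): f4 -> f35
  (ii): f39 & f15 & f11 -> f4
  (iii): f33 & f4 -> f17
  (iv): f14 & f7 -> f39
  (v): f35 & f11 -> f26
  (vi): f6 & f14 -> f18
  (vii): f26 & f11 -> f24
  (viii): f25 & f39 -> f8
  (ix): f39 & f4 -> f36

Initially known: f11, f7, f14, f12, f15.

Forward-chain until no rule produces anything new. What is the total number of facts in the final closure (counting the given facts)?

Round 1: (iv) [f14 & f7 -> f39]. New: f39.
Round 2: (ii) [f39 & f15 & f11 -> f4]. New: f4.
Round 3: (i) [f4 -> f35]; (ix) [f39 & f4 -> f36]. New: f35, f36.
Round 4: (v) [f35 & f11 -> f26]. New: f26.
Round 5: (vii) [f26 & f11 -> f24]. New: f24.
Closure: {f11, f12, f14, f15, f24, f26, f35, f36, f39, f4, f7} — 11 facts.

11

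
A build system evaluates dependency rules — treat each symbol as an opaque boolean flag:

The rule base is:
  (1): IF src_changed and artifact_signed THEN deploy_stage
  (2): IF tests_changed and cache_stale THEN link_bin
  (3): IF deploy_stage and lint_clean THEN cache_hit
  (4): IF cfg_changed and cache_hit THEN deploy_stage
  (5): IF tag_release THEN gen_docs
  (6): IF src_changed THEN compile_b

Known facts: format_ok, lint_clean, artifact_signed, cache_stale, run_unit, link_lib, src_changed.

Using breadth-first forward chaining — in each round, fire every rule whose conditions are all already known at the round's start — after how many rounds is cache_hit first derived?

2

Round 1 fires (1), (6), giving deploy_stage, compile_b.
Round 2 fires (3), giving cache_hit.
cache_hit first appears in round 2.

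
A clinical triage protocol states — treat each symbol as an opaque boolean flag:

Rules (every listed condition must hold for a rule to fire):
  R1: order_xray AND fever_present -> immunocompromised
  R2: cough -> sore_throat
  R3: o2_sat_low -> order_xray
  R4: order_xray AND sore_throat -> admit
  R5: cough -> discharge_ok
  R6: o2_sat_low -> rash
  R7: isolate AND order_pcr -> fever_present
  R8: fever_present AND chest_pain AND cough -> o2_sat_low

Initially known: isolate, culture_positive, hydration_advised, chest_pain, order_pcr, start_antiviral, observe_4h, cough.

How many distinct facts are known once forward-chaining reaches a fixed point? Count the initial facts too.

16

[1] R2 [cough -> sore_throat]; R5 [cough -> discharge_ok]; R7 [isolate AND order_pcr -> fever_present]. ⇒ new: sore_throat, discharge_ok, fever_present.
[2] R8 [fever_present AND chest_pain AND cough -> o2_sat_low]. ⇒ new: o2_sat_low.
[3] R3 [o2_sat_low -> order_xray]; R6 [o2_sat_low -> rash]. ⇒ new: order_xray, rash.
[4] R1 [order_xray AND fever_present -> immunocompromised]; R4 [order_xray AND sore_throat -> admit]. ⇒ new: immunocompromised, admit.
Closure: {admit, chest_pain, cough, culture_positive, discharge_ok, fever_present, hydration_advised, immunocompromised, isolate, o2_sat_low, observe_4h, order_pcr, order_xray, rash, sore_throat, start_antiviral} — 16 facts.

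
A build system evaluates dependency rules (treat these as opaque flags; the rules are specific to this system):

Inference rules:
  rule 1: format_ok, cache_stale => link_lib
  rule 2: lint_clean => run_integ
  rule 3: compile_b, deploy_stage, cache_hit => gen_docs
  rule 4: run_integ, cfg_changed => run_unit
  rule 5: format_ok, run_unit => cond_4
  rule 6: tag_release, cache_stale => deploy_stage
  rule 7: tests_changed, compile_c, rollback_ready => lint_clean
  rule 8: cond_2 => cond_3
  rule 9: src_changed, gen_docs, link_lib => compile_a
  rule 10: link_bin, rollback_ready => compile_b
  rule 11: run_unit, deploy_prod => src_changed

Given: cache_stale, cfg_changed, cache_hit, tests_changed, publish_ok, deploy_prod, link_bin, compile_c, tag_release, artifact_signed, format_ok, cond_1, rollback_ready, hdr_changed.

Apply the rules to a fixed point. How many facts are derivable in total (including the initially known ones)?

[1] rule 1 [format_ok, cache_stale => link_lib]; rule 6 [tag_release, cache_stale => deploy_stage]; rule 7 [tests_changed, compile_c, rollback_ready => lint_clean]; rule 10 [link_bin, rollback_ready => compile_b]. ⇒ new: link_lib, deploy_stage, lint_clean, compile_b.
[2] rule 2 [lint_clean => run_integ]; rule 3 [compile_b, deploy_stage, cache_hit => gen_docs]. ⇒ new: run_integ, gen_docs.
[3] rule 4 [run_integ, cfg_changed => run_unit]. ⇒ new: run_unit.
[4] rule 5 [format_ok, run_unit => cond_4]; rule 11 [run_unit, deploy_prod => src_changed]. ⇒ new: cond_4, src_changed.
[5] rule 9 [src_changed, gen_docs, link_lib => compile_a]. ⇒ new: compile_a.
Closure: {artifact_signed, cache_hit, cache_stale, cfg_changed, compile_a, compile_b, compile_c, cond_1, cond_4, deploy_prod, deploy_stage, format_ok, gen_docs, hdr_changed, link_bin, link_lib, lint_clean, publish_ok, rollback_ready, run_integ, run_unit, src_changed, tag_release, tests_changed} — 24 facts.

24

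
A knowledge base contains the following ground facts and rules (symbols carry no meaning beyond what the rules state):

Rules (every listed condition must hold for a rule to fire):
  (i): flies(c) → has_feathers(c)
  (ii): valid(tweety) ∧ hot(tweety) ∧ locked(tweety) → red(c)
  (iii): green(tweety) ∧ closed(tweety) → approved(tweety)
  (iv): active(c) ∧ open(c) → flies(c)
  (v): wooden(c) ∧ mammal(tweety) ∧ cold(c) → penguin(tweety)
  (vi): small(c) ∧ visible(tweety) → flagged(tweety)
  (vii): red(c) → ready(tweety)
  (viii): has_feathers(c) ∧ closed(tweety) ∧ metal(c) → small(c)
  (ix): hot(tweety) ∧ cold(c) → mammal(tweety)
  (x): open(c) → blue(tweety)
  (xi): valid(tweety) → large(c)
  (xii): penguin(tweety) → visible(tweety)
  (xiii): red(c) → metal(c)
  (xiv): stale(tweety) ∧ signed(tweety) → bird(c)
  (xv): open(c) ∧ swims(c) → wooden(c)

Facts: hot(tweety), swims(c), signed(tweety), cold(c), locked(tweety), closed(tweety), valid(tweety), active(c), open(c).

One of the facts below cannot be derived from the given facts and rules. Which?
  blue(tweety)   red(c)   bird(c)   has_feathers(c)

Round 1 — (ii), (iv), (ix), (x), (xi), (xv), derive red(c), flies(c), mammal(tweety), blue(tweety), large(c), wooden(c).
Round 2 — (i), (v), (vii), (xiii), derive has_feathers(c), penguin(tweety), ready(tweety), metal(c).
Round 3 — (viii), (xii), derive small(c), visible(tweety).
Round 4 — (vi), derive flagged(tweety).
Derived: has_feathers(c) (round 2), blue(tweety) (round 1), red(c) (round 1). bird(c) never appears in any round.

bird(c)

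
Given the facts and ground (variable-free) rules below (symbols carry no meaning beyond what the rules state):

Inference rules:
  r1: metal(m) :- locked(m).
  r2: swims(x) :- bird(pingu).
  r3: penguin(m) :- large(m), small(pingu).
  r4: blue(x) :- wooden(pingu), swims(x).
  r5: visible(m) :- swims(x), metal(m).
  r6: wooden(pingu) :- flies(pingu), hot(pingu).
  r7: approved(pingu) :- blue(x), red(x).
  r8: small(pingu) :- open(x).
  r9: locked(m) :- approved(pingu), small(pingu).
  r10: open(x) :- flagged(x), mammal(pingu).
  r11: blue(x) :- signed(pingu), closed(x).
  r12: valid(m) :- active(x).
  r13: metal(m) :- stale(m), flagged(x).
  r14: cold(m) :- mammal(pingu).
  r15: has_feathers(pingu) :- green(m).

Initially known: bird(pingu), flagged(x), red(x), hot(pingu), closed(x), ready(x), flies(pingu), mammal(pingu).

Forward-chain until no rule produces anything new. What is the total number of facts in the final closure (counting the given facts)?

18

Round 1: r2 [swims(x) :- bird(pingu).]; r6 [wooden(pingu) :- flies(pingu), hot(pingu).]; r10 [open(x) :- flagged(x), mammal(pingu).]; r14 [cold(m) :- mammal(pingu).]. New: swims(x), wooden(pingu), open(x), cold(m).
Round 2: r4 [blue(x) :- wooden(pingu), swims(x).]; r8 [small(pingu) :- open(x).]. New: blue(x), small(pingu).
Round 3: r7 [approved(pingu) :- blue(x), red(x).]. New: approved(pingu).
Round 4: r9 [locked(m) :- approved(pingu), small(pingu).]. New: locked(m).
Round 5: r1 [metal(m) :- locked(m).]. New: metal(m).
Round 6: r5 [visible(m) :- swims(x), metal(m).]. New: visible(m).
Closure: {approved(pingu), bird(pingu), blue(x), closed(x), cold(m), flagged(x), flies(pingu), hot(pingu), locked(m), mammal(pingu), metal(m), open(x), ready(x), red(x), small(pingu), swims(x), visible(m), wooden(pingu)} — 18 facts.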